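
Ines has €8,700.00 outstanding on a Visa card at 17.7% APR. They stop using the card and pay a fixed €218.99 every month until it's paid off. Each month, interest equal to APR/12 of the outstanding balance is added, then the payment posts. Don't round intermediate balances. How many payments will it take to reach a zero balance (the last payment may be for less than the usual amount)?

Monthly rate r = 17.7%/12 = 1.475% = 0.01475.
Recurrence: B ← B·(1+r) − €218.99.
Month 1: interest €128.32; balance after payment €8,609.34.
Month 2: interest €126.99; balance after payment €8,517.33.
Closed form: n = −ln(1 − rB₀/P)/ln(1+r) = −ln(0.41401)/ln(1.01475) ≈ 60.227, so the balance reaches zero during payment 61.

61 payments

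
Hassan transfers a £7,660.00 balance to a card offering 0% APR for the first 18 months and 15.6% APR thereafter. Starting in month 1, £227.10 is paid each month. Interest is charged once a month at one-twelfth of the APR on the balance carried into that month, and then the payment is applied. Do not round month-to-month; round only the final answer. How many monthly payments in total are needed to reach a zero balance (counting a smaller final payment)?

36 months

Promo months 1–18 at r₀ = 0%/12 = 0; months 19+ at r₁ = 15.6%/12 = 0.013.
After month 18 (no interest yet): B = £7,660.00 − 18·£227.10 = £3,572.20.
Then at r₁ with £227.10/mo: n₂ = −ln(1 − r₁·B/P)/ln(1+r₁) ≈ 17.71 → 18 more payments.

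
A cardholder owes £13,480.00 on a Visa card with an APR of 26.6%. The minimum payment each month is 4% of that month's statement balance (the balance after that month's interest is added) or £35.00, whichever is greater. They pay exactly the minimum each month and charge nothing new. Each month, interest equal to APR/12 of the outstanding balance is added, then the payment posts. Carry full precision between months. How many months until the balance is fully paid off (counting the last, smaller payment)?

Monthly rate r = 26.6%/12 = 2.21667% = 0.0221667.
While 4% of the post-interest balance exceeds £35.00, each month B ← (B·(1+r))·(1 − 0.04), i.e. B shrinks by the factor (1+r)·0.96 = 0.98128.
This holds for months 1–146. Entering month 147 the balance is £854.00; 4% of the post-interest balance is now below £35.00, so the flat £35.00 minimum applies from here.
From month 147 a fixed £35.00 at rate r clears £854.00 in 36 more payments. Total: 146 + 36 = 182 months.

182 months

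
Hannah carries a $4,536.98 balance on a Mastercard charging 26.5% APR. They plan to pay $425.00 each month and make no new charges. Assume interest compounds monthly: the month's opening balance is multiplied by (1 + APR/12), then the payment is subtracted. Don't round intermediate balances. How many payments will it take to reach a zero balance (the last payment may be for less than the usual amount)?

Monthly rate r = 26.5%/12 = 2.20833% = 0.0220833.
Recurrence: B ← B·(1+r) − $425.00.
Month 1: interest $100.19; balance after payment $4,212.17.
Month 2: interest $93.02; balance after payment $3,880.19.
Closed form: n = −ln(1 − rB₀/P)/ln(1+r) = −ln(0.76425)/ln(1.02208) ≈ 12.308, so the balance reaches zero during payment 13.

13 months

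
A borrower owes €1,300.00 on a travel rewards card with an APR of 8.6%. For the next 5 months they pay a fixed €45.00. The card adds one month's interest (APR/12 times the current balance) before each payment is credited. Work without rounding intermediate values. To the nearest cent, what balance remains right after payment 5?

Monthly rate r = 8.6%/12 = 0.716667% = 0.00716667.
Each month: B ← B·(1+r) − €45.00.
Month 1: interest €9.32; balance after payment €1,264.32.
Month 2: interest €9.06; balance after payment €1,228.38.
Month 3: interest €8.80; balance after payment €1,192.18.
Month 4: interest €8.54; balance after payment €1,155.72.
Month 5: interest €8.28; balance after payment €1,119.01.

€1,119.01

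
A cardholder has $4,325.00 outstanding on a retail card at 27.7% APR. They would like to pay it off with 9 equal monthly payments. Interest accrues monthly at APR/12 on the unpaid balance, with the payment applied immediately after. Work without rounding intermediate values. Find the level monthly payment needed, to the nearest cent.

$537.71

Monthly rate r = 27.7%/12 = 2.30833% = 0.0230833.
Level-payment amortization: P = B₀·r / (1 − (1+r)^(−n)) = 4325.00·0.0230833 / (1 − 1.02308^(−9)).
Denominator 1 − (1+r)^(−9) = 0.185669105.
P = 99.8354 / 0.185669105 ≈ 537.71.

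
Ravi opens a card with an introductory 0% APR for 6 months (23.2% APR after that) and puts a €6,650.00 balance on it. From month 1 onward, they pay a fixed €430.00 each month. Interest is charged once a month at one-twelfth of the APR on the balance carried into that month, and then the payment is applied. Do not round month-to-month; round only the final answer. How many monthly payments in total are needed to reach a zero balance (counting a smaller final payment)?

Promo months 1–6 at r₀ = 0%/12 = 0; months 7+ at r₁ = 23.2%/12 = 0.0193333.
After month 6 (no interest yet): B = €6,650.00 − 6·€430.00 = €4,070.00.
Then at r₁ with €430.00/mo: n₂ = −ln(1 − r₁·B/P)/ln(1+r₁) ≈ 10.55 → 11 more payments.

17 payments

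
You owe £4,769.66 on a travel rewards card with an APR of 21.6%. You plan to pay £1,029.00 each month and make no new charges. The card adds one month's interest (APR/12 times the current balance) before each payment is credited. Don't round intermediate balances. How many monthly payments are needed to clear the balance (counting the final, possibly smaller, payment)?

Monthly rate r = 21.6%/12 = 1.8% = 0.018.
Recurrence: B ← B·(1+r) − £1,029.00.
Month 1: interest £85.85; balance after payment £3,826.51.
Month 2: interest £68.88; balance after payment £2,866.39.
Month 3: interest £51.60; balance after payment £1,888.99.
Month 4: interest £34.00; balance after payment £893.99.
Month 5: interest £16.09; balance after payment £0.00.

5 payments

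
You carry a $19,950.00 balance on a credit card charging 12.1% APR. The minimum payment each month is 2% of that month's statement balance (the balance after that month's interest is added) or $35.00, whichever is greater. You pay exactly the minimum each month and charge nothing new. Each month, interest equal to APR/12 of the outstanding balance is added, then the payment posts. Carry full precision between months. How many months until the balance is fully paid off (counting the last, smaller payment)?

310 months

Monthly rate r = 12.1%/12 = 1.00833% = 0.0100833.
While 2% of the post-interest balance exceeds $35.00, each month B ← (B·(1+r))·(1 − 0.02), i.e. B shrinks by the factor (1+r)·0.98 = 0.98988.
This holds for months 1–241. Entering month 242 the balance is $1,719.94; 2% of the post-interest balance is now below $35.00, so the flat $35.00 minimum applies from here.
From month 242 a fixed $35.00 at rate r clears $1,719.94 in 69 more payments. Total: 241 + 69 = 310 months.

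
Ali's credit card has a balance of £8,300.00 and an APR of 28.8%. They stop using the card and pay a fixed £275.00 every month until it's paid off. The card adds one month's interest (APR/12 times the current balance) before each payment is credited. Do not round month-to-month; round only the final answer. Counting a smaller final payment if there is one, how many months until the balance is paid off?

Monthly rate r = 28.8%/12 = 2.4% = 0.024.
Recurrence: B ← B·(1+r) − £275.00.
Month 1: interest £199.20; balance after payment £8,224.20.
Month 2: interest £197.38; balance after payment £8,146.58.
Closed form: n = −ln(1 − rB₀/P)/ln(1+r) = −ln(0.27564)/ln(1.024) ≈ 54.336, so the balance reaches zero during payment 55.

55 months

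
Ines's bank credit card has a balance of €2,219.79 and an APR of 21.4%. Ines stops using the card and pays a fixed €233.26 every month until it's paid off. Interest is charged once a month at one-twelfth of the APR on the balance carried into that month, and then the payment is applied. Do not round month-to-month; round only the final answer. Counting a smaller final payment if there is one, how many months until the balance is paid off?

11 payments

Monthly rate r = 21.4%/12 = 1.78333% = 0.0178333.
Recurrence: B ← B·(1+r) − €233.26.
Month 1: interest €39.59; balance after payment €2,026.12.
Month 2: interest €36.13; balance after payment €1,828.99.
Closed form: n = −ln(1 − rB₀/P)/ln(1+r) = −ln(0.83029)/ln(1.01783) ≈ 10.521, so the balance reaches zero during payment 11.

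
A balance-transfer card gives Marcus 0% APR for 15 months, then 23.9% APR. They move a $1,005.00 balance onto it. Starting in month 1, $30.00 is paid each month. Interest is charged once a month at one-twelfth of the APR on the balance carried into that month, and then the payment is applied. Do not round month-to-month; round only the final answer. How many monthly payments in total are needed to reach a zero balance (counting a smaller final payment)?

39 months

Promo months 1–15 at r₀ = 0%/12 = 0; months 16+ at r₁ = 23.9%/12 = 0.0199167.
After month 15 (no interest yet): B = $1,005.00 − 15·$30.00 = $555.00.
Then at r₁ with $30.00/mo: n₂ = −ln(1 − r₁·B/P)/ln(1+r₁) ≈ 23.30 → 24 more payments.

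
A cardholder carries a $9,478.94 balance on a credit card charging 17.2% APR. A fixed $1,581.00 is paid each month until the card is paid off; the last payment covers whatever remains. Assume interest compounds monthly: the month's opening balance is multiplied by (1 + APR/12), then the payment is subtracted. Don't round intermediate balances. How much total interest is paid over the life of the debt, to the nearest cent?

Monthly rate r = 17.2%/12 = 1.43333% = 0.0143333.
Payoff takes n = ⌈−ln(1 − rB₀/P)/ln(1+r)⌉ = ⌈6.314⌉ = 7 payments; the last is $498.47.
Total paid = 6·$1,581.00 + $498.47 = $9,984.47.
Total interest = total paid − principal = $9,984.47 − $9,478.94 = $505.53.

$505.53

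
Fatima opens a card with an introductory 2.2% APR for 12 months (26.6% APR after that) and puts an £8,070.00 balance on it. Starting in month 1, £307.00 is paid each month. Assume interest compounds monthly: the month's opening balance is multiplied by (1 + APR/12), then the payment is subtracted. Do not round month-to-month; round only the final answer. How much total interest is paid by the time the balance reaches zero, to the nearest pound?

Promo months 1–12 at r₀ = 2.2%/12 = 0.00183333; months 13+ at r₁ = 26.6%/12 = 0.0221667.
After month 12: iterate B ← B·(1+r₀) − £307.00 for 12 months → £4,527.97.
Then at r₁ with £307.00/mo: n₂ = −ln(1 − r₁·B/P)/ln(1+r₁) ≈ 18.06 → 19 more payments.
Total paid = 30·£307.00 + £18.05 = £9,228.05; interest = £9,228.05 − £8,070.00 = £1,158.05.

£1,158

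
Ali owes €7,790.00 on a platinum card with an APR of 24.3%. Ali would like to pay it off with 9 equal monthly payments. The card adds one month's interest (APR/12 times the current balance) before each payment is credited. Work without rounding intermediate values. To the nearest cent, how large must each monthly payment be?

Monthly rate r = 24.3%/12 = 2.025% = 0.02025.
Level-payment amortization: P = B₀·r / (1 − (1+r)^(−n)) = 7790.00·0.02025 / (1 − 1.02025^(−9)).
Denominator 1 − (1+r)^(−9) = 0.165088258.
P = 157.748 / 0.165088258 ≈ 955.53.

€955.53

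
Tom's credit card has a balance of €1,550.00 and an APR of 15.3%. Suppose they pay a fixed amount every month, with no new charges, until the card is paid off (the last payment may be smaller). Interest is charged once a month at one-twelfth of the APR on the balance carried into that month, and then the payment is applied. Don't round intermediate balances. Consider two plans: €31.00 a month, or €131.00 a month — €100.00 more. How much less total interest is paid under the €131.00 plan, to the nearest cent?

Monthly rate r = 15.3%/12 = 1.275% = 0.01275.
At €31.00/mo: n = ⌈−ln(1 − rB₀/P)/ln(1+r)⌉ = 81 payments (last €2.90); total interest = total paid − €1,550.00 = €932.90.
At €131.00/mo: 13 payments (last €118.95); total interest €140.95.
Interest saved = €932.90 − €140.95 = €791.95.

€791.95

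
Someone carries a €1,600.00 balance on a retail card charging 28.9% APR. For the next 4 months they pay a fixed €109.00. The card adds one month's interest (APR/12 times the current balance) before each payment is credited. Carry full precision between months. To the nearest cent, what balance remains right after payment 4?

Monthly rate r = 28.9%/12 = 2.40833% = 0.0240833.
Each month: B ← B·(1+r) − €109.00.
Month 1: interest €38.53; balance after payment €1,529.53.
Month 2: interest €36.84; balance after payment €1,457.37.
Month 3: interest €35.10; balance after payment €1,383.47.
Month 4: interest €33.32; balance after payment €1,307.79.

€1,307.79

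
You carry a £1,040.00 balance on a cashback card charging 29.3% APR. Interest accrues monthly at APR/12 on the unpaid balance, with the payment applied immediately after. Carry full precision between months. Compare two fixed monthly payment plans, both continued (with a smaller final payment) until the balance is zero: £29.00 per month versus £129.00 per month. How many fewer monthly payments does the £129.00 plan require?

Monthly rate r = 29.3%/12 = 2.44167% = 0.0244167.
At £29.00/mo: n = ⌈−ln(1 − rB₀/P)/ln(1+r)⌉ = 87 payments (last £11.99); total interest = total paid − £1,040.00 = £1,465.99.
At £129.00/mo: 10 payments (last £11.36); total interest £132.36.
Payments saved = 87 − 10 = 77.

77 fewer payments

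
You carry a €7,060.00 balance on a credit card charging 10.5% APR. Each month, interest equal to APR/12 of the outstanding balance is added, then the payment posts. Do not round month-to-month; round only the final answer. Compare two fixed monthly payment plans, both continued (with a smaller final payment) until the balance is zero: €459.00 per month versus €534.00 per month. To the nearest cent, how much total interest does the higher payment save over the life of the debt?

Monthly rate r = 10.5%/12 = 0.875% = 0.00875.
At €459.00/mo: n = ⌈−ln(1 − rB₀/P)/ln(1+r)⌉ = 17 payments (last €272.15); total interest = total paid − €7,060.00 = €556.15.
At €534.00/mo: 15 payments (last €59.88); total interest €475.88.
Interest saved = €556.15 − €475.88 = €80.27.

€80.27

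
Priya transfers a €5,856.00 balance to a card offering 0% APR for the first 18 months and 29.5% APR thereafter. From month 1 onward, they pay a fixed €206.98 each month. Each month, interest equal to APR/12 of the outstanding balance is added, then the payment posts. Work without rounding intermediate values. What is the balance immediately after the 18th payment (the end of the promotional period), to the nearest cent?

Promo months 1–18 at r₀ = 0%/12 = 0; months 19+ at r₁ = 29.5%/12 = 0.0245833.
After month 18 (no interest yet): B = €5,856.00 − 18·€206.98 = €2,130.36.

€2,130.36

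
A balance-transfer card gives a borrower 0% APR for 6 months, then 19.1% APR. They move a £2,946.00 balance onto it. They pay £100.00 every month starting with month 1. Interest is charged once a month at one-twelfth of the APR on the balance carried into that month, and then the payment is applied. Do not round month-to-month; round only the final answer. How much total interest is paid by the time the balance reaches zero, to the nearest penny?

£614.39

Promo months 1–6 at r₀ = 0%/12 = 0; months 7+ at r₁ = 19.1%/12 = 0.0159167.
After month 6 (no interest yet): B = £2,946.00 − 6·£100.00 = £2,346.00.
Then at r₁ with £100.00/mo: n₂ = −ln(1 − r₁·B/P)/ln(1+r₁) ≈ 29.60 → 30 more payments.
Total paid = 35·£100.00 + £60.39 = £3,560.39; interest = £3,560.39 − £2,946.00 = £614.39.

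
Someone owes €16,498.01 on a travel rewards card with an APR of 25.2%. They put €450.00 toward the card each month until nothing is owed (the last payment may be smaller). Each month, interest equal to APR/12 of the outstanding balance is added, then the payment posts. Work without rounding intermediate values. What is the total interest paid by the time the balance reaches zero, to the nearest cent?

€15,316.82

Monthly rate r = 25.2%/12 = 2.1% = 0.021.
Payoff takes n = ⌈−ln(1 − rB₀/P)/ln(1+r)⌉ = ⌈70.697⌉ = 71 payments; the last is €314.83.
Total paid = 70·€450.00 + €314.83 = €31,814.83.
Total interest = total paid − principal = €31,814.83 − €16,498.01 = €15,316.82.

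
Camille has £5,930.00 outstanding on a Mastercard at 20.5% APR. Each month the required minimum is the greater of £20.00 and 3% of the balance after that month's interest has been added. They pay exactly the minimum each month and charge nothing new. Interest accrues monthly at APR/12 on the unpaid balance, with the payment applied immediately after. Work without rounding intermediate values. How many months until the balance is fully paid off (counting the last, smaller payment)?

212 months

Monthly rate r = 20.5%/12 = 1.70833% = 0.0170833.
While 3% of the post-interest balance exceeds £20.00, each month B ← (B·(1+r))·(1 − 0.03), i.e. B shrinks by the factor (1+r)·0.97 = 0.98657.
This holds for months 1–163. Entering month 164 the balance is £654.58; 3% of the post-interest balance is now below £20.00, so the flat £20.00 minimum applies from here.
From month 164 a fixed £20.00 at rate r clears £654.58 in 49 more payments. Total: 163 + 49 = 212 months.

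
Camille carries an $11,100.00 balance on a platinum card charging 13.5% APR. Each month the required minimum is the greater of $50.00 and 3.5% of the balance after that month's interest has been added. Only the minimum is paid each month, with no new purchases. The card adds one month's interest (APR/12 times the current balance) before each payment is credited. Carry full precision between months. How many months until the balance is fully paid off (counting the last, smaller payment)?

119 months

Monthly rate r = 13.5%/12 = 1.125% = 0.01125.
While 3.5% of the post-interest balance exceeds $50.00, each month B ← (B·(1+r))·(1 − 0.035), i.e. B shrinks by the factor (1+r)·0.965 = 0.97586.
This holds for months 1–85. Entering month 86 the balance is $1,390.34; 3.5% of the post-interest balance is now below $50.00, so the flat $50.00 minimum applies from here.
From month 86 a fixed $50.00 at rate r clears $1,390.34 in 34 more payments. Total: 85 + 34 = 119 months.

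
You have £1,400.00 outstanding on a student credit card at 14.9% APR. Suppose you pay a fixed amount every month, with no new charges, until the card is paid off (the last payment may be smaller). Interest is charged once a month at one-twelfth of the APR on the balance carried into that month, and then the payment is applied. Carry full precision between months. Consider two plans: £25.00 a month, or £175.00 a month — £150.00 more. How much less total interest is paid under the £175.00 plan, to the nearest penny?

£923.97

Monthly rate r = 14.9%/12 = 1.24167% = 0.0124167.
At £25.00/mo: n = ⌈−ln(1 − rB₀/P)/ln(1+r)⌉ = 97 payments (last £7.89); total interest = total paid − £1,400.00 = £1,007.89.
At £175.00/mo: 9 payments (last £83.92); total interest £83.92.
Interest saved = £1,007.89 − £83.92 = £923.97.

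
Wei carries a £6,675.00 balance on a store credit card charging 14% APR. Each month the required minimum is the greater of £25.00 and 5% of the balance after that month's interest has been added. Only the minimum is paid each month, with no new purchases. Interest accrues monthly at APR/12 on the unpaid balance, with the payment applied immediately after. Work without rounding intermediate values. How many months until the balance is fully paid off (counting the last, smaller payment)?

89 months

Monthly rate r = 14%/12 = 1.16667% = 0.0116667.
While 5% of the post-interest balance exceeds £25.00, each month B ← (B·(1+r))·(1 − 0.05), i.e. B shrinks by the factor (1+r)·0.95 = 0.96108.
This holds for months 1–66. Entering month 67 the balance is £486.05; 5% of the post-interest balance is now below £25.00, so the flat £25.00 minimum applies from here.
From month 67 a fixed £25.00 at rate r clears £486.05 in 23 more payments. Total: 66 + 23 = 89 months.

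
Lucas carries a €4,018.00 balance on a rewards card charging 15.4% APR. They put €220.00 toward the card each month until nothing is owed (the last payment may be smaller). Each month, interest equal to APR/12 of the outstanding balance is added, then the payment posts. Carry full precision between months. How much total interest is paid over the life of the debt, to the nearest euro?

Monthly rate r = 15.4%/12 = 1.28333% = 0.0128333.
Payoff takes n = ⌈−ln(1 − rB₀/P)/ln(1+r)⌉ = ⌈20.944⌉ = 21 payments; the last is €207.80.
Total paid = 20·€220.00 + €207.80 = €4,607.80.
Total interest = total paid − principal = €4,607.80 − €4,018.00 = €589.80.

€590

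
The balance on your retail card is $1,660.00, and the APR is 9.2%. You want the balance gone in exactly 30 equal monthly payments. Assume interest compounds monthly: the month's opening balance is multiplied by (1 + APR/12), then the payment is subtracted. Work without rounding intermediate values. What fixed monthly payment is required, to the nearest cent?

Monthly rate r = 9.2%/12 = 0.766667% = 0.00766667.
Level-payment amortization: P = B₀·r / (1 − (1+r)^(−n)) = 1660.00·0.00766667 / (1 − 1.00767^(−30)).
Denominator 1 − (1+r)^(−30) = 0.204769138.
P = 12.7267 / 0.204769138 ≈ 62.15.

$62.15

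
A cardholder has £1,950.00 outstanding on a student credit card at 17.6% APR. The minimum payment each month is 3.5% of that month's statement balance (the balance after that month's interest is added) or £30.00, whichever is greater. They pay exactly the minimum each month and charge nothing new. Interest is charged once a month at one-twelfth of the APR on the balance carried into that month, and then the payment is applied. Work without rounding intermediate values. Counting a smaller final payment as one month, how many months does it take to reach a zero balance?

Monthly rate r = 17.6%/12 = 1.46667% = 0.0146667.
While 3.5% of the post-interest balance exceeds £30.00, each month B ← (B·(1+r))·(1 − 0.035), i.e. B shrinks by the factor (1+r)·0.965 = 0.97915.
This holds for months 1–40. Entering month 41 the balance is £839.58; 3.5% of the post-interest balance is now below £30.00, so the flat £30.00 minimum applies from here.
From month 41 a fixed £30.00 at rate r clears £839.58 in 37 more payments. Total: 40 + 37 = 77 months.

77 months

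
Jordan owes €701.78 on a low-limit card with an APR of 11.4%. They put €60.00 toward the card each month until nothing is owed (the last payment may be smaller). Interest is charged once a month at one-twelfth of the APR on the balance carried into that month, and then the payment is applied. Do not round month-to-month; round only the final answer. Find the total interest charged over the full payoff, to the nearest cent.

Monthly rate r = 11.4%/12 = 0.95% = 0.0095.
Payoff takes n = ⌈−ln(1 − rB₀/P)/ln(1+r)⌉ = ⌈12.457⌉ = 13 payments; the last is €27.52.
Total paid = 12·€60.00 + €27.52 = €747.52.
Total interest = total paid − principal = €747.52 − €701.78 = €45.74.

€45.74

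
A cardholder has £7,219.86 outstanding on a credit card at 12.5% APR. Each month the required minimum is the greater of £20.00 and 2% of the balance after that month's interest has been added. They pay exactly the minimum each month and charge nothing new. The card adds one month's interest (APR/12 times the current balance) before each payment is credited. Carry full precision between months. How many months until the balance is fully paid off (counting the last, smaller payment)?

Monthly rate r = 12.5%/12 = 1.04167% = 0.0104167.
While 2% of the post-interest balance exceeds £20.00, each month B ← (B·(1+r))·(1 − 0.02), i.e. B shrinks by the factor (1+r)·0.98 = 0.99021.
This holds for months 1–202. Entering month 203 the balance is £989.23; 2% of the post-interest balance is now below £20.00, so the flat £20.00 minimum applies from here.
From month 203 a fixed £20.00 at rate r clears £989.23 in 70 more payments. Total: 202 + 70 = 272 months.

272 months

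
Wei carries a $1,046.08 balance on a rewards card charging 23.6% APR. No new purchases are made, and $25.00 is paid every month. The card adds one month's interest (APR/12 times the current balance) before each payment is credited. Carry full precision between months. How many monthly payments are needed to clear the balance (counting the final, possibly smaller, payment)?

Monthly rate r = 23.6%/12 = 1.96667% = 0.0196667.
Recurrence: B ← B·(1+r) − $25.00.
Month 1: interest $20.57; balance after payment $1,041.65.
Month 2: interest $20.49; balance after payment $1,037.14.
Closed form: n = −ln(1 − rB₀/P)/ln(1+r) = −ln(0.17708)/ln(1.01967) ≈ 88.886, so the balance reaches zero during payment 89.

89 months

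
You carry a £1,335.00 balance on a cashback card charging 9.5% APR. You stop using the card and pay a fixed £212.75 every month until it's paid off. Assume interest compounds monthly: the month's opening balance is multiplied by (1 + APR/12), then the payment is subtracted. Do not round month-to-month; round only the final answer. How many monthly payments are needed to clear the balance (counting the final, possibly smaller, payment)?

Monthly rate r = 9.5%/12 = 0.791667% = 0.00791667.
Recurrence: B ← B·(1+r) − £212.75.
Month 1: interest £10.57; balance after payment £1,132.82.
Month 2: interest £8.97; balance after payment £929.04.
Closed form: n = −ln(1 − rB₀/P)/ln(1+r) = −ln(0.95032)/ln(1.00792) ≈ 6.462, so the balance reaches zero during payment 7.

7 payments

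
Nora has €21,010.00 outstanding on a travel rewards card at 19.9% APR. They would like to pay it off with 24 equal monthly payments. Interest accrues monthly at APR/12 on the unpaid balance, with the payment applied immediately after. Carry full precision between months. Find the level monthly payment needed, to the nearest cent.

€1,068.29

Monthly rate r = 19.9%/12 = 1.65833% = 0.0165833.
Level-payment amortization: P = B₀·r / (1 − (1+r)^(−n)) = 21010.00·0.0165833 / (1 − 1.01658^(−24)).
Denominator 1 − (1+r)^(−24) = 0.326142054.
P = 348.416 / 0.326142054 ≈ 1068.29.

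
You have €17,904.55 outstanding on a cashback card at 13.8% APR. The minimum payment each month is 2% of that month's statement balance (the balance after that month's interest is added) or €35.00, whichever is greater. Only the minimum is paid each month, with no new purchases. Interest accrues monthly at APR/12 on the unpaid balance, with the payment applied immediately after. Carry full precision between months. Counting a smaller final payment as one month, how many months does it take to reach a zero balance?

341 months

Monthly rate r = 13.8%/12 = 1.15% = 0.0115.
While 2% of the post-interest balance exceeds €35.00, each month B ← (B·(1+r))·(1 − 0.02), i.e. B shrinks by the factor (1+r)·0.98 = 0.99127.
This holds for months 1–267. Entering month 268 the balance is €1,722.73; 2% of the post-interest balance is now below €35.00, so the flat €35.00 minimum applies from here.
From month 268 a fixed €35.00 at rate r clears €1,722.73 in 74 more payments. Total: 267 + 74 = 341 months.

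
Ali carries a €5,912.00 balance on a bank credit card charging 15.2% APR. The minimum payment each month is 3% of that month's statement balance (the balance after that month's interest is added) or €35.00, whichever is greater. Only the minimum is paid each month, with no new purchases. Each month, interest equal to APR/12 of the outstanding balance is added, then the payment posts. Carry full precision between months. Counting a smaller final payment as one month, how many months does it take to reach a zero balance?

135 months

Monthly rate r = 15.2%/12 = 1.26667% = 0.0126667.
While 3% of the post-interest balance exceeds €35.00, each month B ← (B·(1+r))·(1 − 0.03), i.e. B shrinks by the factor (1+r)·0.97 = 0.98229.
This holds for months 1–92. Entering month 93 the balance is €1,141.97; 3% of the post-interest balance is now below €35.00, so the flat €35.00 minimum applies from here.
From month 93 a fixed €35.00 at rate r clears €1,141.97 in 43 more payments. Total: 92 + 43 = 135 months.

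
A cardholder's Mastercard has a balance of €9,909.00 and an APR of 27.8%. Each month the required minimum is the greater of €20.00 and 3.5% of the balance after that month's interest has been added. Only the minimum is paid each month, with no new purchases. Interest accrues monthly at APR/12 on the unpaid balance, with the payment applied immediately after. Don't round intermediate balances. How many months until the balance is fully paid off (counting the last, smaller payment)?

272 months

Monthly rate r = 27.8%/12 = 2.31667% = 0.0231667.
While 3.5% of the post-interest balance exceeds €20.00, each month B ← (B·(1+r))·(1 − 0.035), i.e. B shrinks by the factor (1+r)·0.965 = 0.98736.
This holds for months 1–227. Entering month 228 the balance is €551.52; 3.5% of the post-interest balance is now below €20.00, so the flat €20.00 minimum applies from here.
From month 228 a fixed €20.00 at rate r clears €551.52 in 45 more payments. Total: 227 + 45 = 272 months.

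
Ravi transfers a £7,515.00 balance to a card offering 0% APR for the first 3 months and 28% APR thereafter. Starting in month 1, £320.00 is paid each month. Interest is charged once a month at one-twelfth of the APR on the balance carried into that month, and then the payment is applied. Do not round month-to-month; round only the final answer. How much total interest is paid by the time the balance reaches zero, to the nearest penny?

Promo months 1–3 at r₀ = 0%/12 = 0; months 4+ at r₁ = 28%/12 = 0.0233333.
After month 3 (no interest yet): B = £7,515.00 − 3·£320.00 = £6,555.00.
Then at r₁ with £320.00/mo: n₂ = −ln(1 − r₁·B/P)/ln(1+r₁) ≈ 28.18 → 29 more payments.
Total paid = 31·£320.00 + £58.82 = £9,978.82; interest = £9,978.82 − £7,515.00 = £2,463.82.

£2,463.82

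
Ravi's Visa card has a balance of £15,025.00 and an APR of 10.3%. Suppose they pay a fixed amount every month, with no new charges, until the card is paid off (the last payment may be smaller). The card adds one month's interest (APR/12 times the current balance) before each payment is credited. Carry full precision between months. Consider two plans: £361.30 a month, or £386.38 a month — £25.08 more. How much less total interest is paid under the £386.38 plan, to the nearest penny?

£304.49

Monthly rate r = 10.3%/12 = 0.858333% = 0.00858333.
At £361.30/mo: n = ⌈−ln(1 − rB₀/P)/ln(1+r)⌉ = 52 payments (last £238.96); total interest = total paid − £15,025.00 = £3,640.26.
At £386.38/mo: 48 payments (last £200.91); total interest £3,335.77.
Interest saved = £3,640.26 − £3,335.77 = £304.49.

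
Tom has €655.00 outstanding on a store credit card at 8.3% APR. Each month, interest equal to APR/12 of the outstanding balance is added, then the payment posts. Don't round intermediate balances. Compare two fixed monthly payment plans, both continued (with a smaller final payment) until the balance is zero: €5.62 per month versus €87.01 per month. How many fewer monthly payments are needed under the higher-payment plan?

231 fewer payments

Monthly rate r = 8.3%/12 = 0.691667% = 0.00691667.
At €5.62/mo: n = ⌈−ln(1 − rB₀/P)/ln(1+r)⌉ = 239 payments (last €0.03); total interest = total paid − €655.00 = €682.59.
At €87.01/mo: 8 payments (last €65.98); total interest €20.05.
Payments saved = 239 − 8 = 231.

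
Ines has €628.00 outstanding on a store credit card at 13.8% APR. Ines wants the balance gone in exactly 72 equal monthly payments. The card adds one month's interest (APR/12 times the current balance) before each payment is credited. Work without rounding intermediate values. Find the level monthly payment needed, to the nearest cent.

€12.87

Monthly rate r = 13.8%/12 = 1.15% = 0.0115.
Level-payment amortization: P = B₀·r / (1 − (1+r)^(−n)) = 628.00·0.0115 / (1 − 1.0115^(−72)).
Denominator 1 − (1+r)^(−72) = 0.561008483.
P = 7.222 / 0.561008483 ≈ 12.87.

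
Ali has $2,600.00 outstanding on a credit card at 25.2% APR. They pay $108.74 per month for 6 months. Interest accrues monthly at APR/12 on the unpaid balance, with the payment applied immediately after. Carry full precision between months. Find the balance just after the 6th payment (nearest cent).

Monthly rate r = 25.2%/12 = 2.1% = 0.021.
Each month: B ← B·(1+r) − $108.74.
Month 1: interest $54.60; balance after payment $2,545.86.
Month 2: interest $53.46; balance after payment $2,490.58.
Month 3: interest $52.30; balance after payment $2,434.15.
Month 4: interest $51.12; balance after payment $2,376.52.
Month 5: interest $49.91; balance after payment $2,317.69.
Month 6: interest $48.67; balance after payment $2,257.62.

$2,257.62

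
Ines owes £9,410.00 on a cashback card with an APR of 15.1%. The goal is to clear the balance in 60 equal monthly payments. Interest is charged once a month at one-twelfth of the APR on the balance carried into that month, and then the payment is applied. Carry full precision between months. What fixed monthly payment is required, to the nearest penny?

Monthly rate r = 15.1%/12 = 1.25833% = 0.0125833.
Level-payment amortization: P = B₀·r / (1 − (1+r)^(−n)) = 9410.00·0.0125833 / (1 − 1.01258^(−60)).
Denominator 1 − (1+r)^(−60) = 0.527770068.
P = 118.409 / 0.527770068 ≈ 224.36.

£224.36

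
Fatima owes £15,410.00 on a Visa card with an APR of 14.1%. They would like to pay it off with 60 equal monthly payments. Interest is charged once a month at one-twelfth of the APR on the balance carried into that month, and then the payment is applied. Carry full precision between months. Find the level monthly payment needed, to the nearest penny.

Monthly rate r = 14.1%/12 = 1.175% = 0.01175.
Level-payment amortization: P = B₀·r / (1 − (1+r)^(−n)) = 15410.00·0.01175 / (1 − 1.01175^(−60)).
Denominator 1 − (1+r)^(−60) = 0.503856603.
P = 181.067 / 0.503856603 ≈ 359.36.

£359.36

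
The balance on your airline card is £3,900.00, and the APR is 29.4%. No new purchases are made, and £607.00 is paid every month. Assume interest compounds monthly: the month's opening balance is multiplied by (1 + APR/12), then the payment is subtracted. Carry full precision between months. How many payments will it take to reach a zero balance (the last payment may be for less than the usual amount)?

Monthly rate r = 29.4%/12 = 2.45% = 0.0245.
Recurrence: B ← B·(1+r) − £607.00.
Month 1: interest £95.55; balance after payment £3,388.55.
Month 2: interest £83.02; balance after payment £2,864.57.
Closed form: n = −ln(1 − rB₀/P)/ln(1+r) = −ln(0.84259)/ln(1.0245) ≈ 7.076, so the balance reaches zero during payment 8.

8 months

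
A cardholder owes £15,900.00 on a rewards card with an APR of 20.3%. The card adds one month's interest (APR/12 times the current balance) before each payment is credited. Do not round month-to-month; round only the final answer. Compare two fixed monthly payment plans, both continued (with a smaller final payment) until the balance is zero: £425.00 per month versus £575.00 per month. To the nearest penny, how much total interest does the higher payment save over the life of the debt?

£3,768.59

Monthly rate r = 20.3%/12 = 1.69167% = 0.0169167.
At £425.00/mo: n = ⌈−ln(1 − rB₀/P)/ln(1+r)⌉ = 60 payments (last £313.27); total interest = total paid − £15,900.00 = £9,488.27.
At £575.00/mo: 38 payments (last £344.68); total interest £5,719.68.
Interest saved = £9,488.27 − £5,719.68 = £3,768.59.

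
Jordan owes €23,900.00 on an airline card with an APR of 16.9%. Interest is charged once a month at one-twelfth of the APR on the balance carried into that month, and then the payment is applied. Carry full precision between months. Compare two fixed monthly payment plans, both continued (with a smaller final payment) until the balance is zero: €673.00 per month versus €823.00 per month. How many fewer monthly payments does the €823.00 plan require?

12 fewer payments

Monthly rate r = 16.9%/12 = 1.40833% = 0.0140833.
At €673.00/mo: n = ⌈−ln(1 − rB₀/P)/ln(1+r)⌉ = 50 payments (last €393.37); total interest = total paid − €23,900.00 = €9,470.37.
At €823.00/mo: 38 payments (last €499.21); total interest €7,050.21.
Payments saved = 50 − 38 = 12.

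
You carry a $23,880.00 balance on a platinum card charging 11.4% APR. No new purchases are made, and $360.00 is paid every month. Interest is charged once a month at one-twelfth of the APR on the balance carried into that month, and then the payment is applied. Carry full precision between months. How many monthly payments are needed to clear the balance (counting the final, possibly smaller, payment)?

106 payments

Monthly rate r = 11.4%/12 = 0.95% = 0.0095.
Recurrence: B ← B·(1+r) − $360.00.
Month 1: interest $226.86; balance after payment $23,746.86.
Month 2: interest $225.60; balance after payment $23,612.46.
Closed form: n = −ln(1 − rB₀/P)/ln(1+r) = −ln(0.36983)/ln(1.0095) ≈ 105.202, so the balance reaches zero during payment 106.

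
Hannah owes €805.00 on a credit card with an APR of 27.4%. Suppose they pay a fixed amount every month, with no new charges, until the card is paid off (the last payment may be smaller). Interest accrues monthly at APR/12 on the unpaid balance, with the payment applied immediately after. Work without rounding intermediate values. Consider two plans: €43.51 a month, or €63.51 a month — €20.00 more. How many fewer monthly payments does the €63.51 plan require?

9 fewer payments

Monthly rate r = 27.4%/12 = 2.28333% = 0.0228333.
At €43.51/mo: n = ⌈−ln(1 − rB₀/P)/ln(1+r)⌉ = 25 payments (last €13.84); total interest = total paid − €805.00 = €253.08.
At €63.51/mo: 16 payments (last €8.58); total interest €156.23.
Payments saved = 25 − 16 = 9.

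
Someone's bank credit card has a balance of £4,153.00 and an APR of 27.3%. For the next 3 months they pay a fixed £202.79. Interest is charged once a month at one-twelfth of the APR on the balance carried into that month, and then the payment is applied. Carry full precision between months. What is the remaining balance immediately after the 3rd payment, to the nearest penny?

£3,820.62

Monthly rate r = 27.3%/12 = 2.275% = 0.02275.
Each month: B ← B·(1+r) − £202.79.
Month 1: interest £94.48; balance after payment £4,044.69.
Month 2: interest £92.02; balance after payment £3,933.92.
Month 3: interest £89.50; balance after payment £3,820.62.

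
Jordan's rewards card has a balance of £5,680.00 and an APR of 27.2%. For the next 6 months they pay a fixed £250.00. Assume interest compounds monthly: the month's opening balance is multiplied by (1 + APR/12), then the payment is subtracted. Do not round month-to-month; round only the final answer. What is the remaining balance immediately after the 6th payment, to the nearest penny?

Monthly rate r = 27.2%/12 = 2.26667% = 0.0226667.
Each month: B ← B·(1+r) − £250.00.
Month 1: interest £128.75; balance after payment £5,558.75.
Month 2: interest £126.00; balance after payment £5,434.74.
Month 3: interest £123.19; balance after payment £5,307.93.
Month 4: interest £120.31; balance after payment £5,178.25.
Month 5: interest £117.37; balance after payment £5,045.62.
Month 6: interest £114.37; balance after payment £4,909.99.

£4,909.99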